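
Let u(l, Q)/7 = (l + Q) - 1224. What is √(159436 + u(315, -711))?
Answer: 8*√2314 ≈ 384.83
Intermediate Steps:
u(l, Q) = -8568 + 7*Q + 7*l (u(l, Q) = 7*((l + Q) - 1224) = 7*((Q + l) - 1224) = 7*(-1224 + Q + l) = -8568 + 7*Q + 7*l)
√(159436 + u(315, -711)) = √(159436 + (-8568 + 7*(-711) + 7*315)) = √(159436 + (-8568 - 4977 + 2205)) = √(159436 - 11340) = √148096 = 8*√2314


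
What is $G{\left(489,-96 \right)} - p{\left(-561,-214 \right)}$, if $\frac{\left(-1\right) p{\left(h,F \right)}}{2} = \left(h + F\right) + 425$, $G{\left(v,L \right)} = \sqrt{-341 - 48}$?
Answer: $-700 + i \sqrt{389} \approx -700.0 + 19.723 i$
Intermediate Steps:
$G{\left(v,L \right)} = i \sqrt{389}$ ($G{\left(v,L \right)} = \sqrt{-389} = i \sqrt{389}$)
$p{\left(h,F \right)} = -850 - 2 F - 2 h$ ($p{\left(h,F \right)} = - 2 \left(\left(h + F\right) + 425\right) = - 2 \left(\left(F + h\right) + 425\right) = - 2 \left(425 + F + h\right) = -850 - 2 F - 2 h$)
$G{\left(489,-96 \right)} - p{\left(-561,-214 \right)} = i \sqrt{389} - \left(-850 - -428 - -1122\right) = i \sqrt{389} - \left(-850 + 428 + 1122\right) = i \sqrt{389} - 700 = -700 + i \sqrt{389}$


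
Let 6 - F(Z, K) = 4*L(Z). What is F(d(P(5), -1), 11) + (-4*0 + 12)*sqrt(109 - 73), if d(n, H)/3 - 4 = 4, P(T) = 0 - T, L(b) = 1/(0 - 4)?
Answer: 79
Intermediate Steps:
L(b) = -1/4 (L(b) = 1/(-4) = -1/4)
P(T) = -T
d(n, H) = 24 (d(n, H) = 12 + 3*4 = 12 + 12 = 24)
F(Z, K) = 7 (F(Z, K) = 6 - 4*(-1)/4 = 6 - 1*(-1) = 6 + 1 = 7)
F(d(P(5), -1), 11) + (-4*0 + 12)*sqrt(109 - 73) = 7 + (-4*0 + 12)*sqrt(109 - 73) = 7 + (0 + 12)*sqrt(36) = 7 + 12*6 = 7 + 72 = 79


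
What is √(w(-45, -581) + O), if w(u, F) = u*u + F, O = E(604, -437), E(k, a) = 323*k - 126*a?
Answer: √251598 ≈ 501.60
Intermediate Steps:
E(k, a) = -126*a + 323*k
O = 250154 (O = -126*(-437) + 323*604 = 55062 + 195092 = 250154)
w(u, F) = F + u² (w(u, F) = u² + F = F + u²)
√(w(-45, -581) + O) = √((-581 + (-45)²) + 250154) = √((-581 + 2025) + 250154) = √(1444 + 250154) = √251598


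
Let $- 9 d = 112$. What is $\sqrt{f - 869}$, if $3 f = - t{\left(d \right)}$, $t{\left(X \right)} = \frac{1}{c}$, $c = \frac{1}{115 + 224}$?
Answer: $i \sqrt{982} \approx 31.337 i$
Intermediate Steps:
$d = - \frac{112}{9}$ ($d = \left(- \frac{1}{9}\right) 112 = - \frac{112}{9} \approx -12.444$)
$c = \frac{1}{339} \approx 0.0029499$
$t{\left(X \right)} = 339$ ($t{\left(X \right)} = \frac{1}{\frac{1}{339}} = 339$)
$f = -113$ ($f = \frac{\left(-1\right) 339}{3} = \frac{1}{3} \left(-339\right) = -113$)
$\sqrt{f - 869} = \sqrt{-113 - 869} = \sqrt{-982} = i \sqrt{982}$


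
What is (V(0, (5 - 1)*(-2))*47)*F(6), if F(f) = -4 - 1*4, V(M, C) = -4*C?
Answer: -12032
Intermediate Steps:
F(f) = -8 (F(f) = -4 - 4 = -8)
(V(0, (5 - 1)*(-2))*47)*F(6) = (-4*(5 - 1)*(-2)*47)*(-8) = (-16*(-2)*47)*(-8) = (-4*(-8)*47)*(-8) = (32*47)*(-8) = 1504*(-8) = -12032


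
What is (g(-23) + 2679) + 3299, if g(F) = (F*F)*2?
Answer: 7036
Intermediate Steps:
g(F) = 2*F² (g(F) = F²*2 = 2*F²)
(g(-23) + 2679) + 3299 = (2*(-23)² + 2679) + 3299 = (2*529 + 2679) + 3299 = (1058 + 2679) + 3299 = 3737 + 3299 = 7036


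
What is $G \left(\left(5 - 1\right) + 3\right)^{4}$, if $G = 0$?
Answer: $0$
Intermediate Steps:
$G \left(\left(5 - 1\right) + 3\right)^{4} = 0 \left(\left(5 - 1\right) + 3\right)^{4} = 0 \left(4 + 3\right)^{4} = 0 \cdot 7^{4} = 0 \cdot 2401 = 0$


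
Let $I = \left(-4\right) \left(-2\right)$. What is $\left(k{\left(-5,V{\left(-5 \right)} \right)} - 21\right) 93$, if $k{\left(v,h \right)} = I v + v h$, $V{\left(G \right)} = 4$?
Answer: $-7533$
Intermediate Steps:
$I = 8$
$k{\left(v,h \right)} = 8 v + h v$ ($k{\left(v,h \right)} = 8 v + v h = 8 v + h v$)
$\left(k{\left(-5,V{\left(-5 \right)} \right)} - 21\right) 93 = \left(- 5 \left(8 + 4\right) - 21\right) 93 = \left(\left(-5\right) 12 - 21\right) 93 = \left(-60 - 21\right) 93 = \left(-81\right) 93 = -7533$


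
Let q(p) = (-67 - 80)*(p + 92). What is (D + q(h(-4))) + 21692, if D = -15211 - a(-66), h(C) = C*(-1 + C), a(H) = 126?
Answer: -10109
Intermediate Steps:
q(p) = -13524 - 147*p (q(p) = -147*(92 + p) = -13524 - 147*p)
D = -15337 (D = -15211 - 1*126 = -15211 - 126 = -15337)
(D + q(h(-4))) + 21692 = (-15337 + (-13524 - (-588)*(-1 - 4))) + 21692 = (-15337 + (-13524 - (-588)*(-5))) + 21692 = (-15337 + (-13524 - 147*20)) + 21692 = (-15337 + (-13524 - 2940)) + 21692 = (-15337 - 16464) + 21692 = -31801 + 21692 = -10109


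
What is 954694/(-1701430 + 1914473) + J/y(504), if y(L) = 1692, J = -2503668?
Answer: -44314466623/30039063 ≈ -1475.2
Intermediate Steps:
954694/(-1701430 + 1914473) + J/y(504) = 954694/(-1701430 + 1914473) - 2503668/1692 = 954694/213043 - 2503668*1/1692 = 954694*(1/213043) - 208639/141 = 954694/213043 - 208639/141 = -44314466623/30039063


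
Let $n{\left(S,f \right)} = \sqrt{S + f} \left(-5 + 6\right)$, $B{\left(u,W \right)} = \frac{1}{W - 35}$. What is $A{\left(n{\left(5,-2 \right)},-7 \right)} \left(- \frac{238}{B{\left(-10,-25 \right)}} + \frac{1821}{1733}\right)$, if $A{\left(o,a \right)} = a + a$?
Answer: $- \frac{346486854}{1733} \approx -1.9993 \cdot 10^{5}$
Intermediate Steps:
$B{\left(u,W \right)} = \frac{1}{-35 + W}$
$n{\left(S,f \right)} = \sqrt{S + f}$ ($n{\left(S,f \right)} = \sqrt{S + f} 1 = \sqrt{S + f}$)
$A{\left(o,a \right)} = 2 a$
$A{\left(n{\left(5,-2 \right)},-7 \right)} \left(- \frac{238}{B{\left(-10,-25 \right)}} + \frac{1821}{1733}\right) = 2 \left(-7\right) \left(- \frac{238}{\frac{1}{-35 - 25}} + \frac{1821}{1733}\right) = - 14 \left(- \frac{238}{\frac{1}{-60}} + 1821 \cdot \frac{1}{1733}\right) = - 14 \left(- \frac{238}{- \frac{1}{60}} + \frac{1821}{1733}\right) = - 14 \left(\left(-238\right) \left(-60\right) + \frac{1821}{1733}\right) = - 14 \left(14280 + \frac{1821}{1733}\right) = \left(-14\right) \frac{24749061}{1733} = - \frac{346486854}{1733}$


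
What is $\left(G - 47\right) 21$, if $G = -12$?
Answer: $-1239$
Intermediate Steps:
$\left(G - 47\right) 21 = \left(-12 - 47\right) 21 = \left(-59\right) 21 = -1239$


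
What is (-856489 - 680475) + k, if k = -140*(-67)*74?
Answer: -842844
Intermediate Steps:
k = 694120 (k = 9380*74 = 694120)
(-856489 - 680475) + k = (-856489 - 680475) + 694120 = -1536964 + 694120 = -842844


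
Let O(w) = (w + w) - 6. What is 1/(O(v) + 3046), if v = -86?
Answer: 1/2868 ≈ 0.00034868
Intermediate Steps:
O(w) = -6 + 2*w (O(w) = 2*w - 6 = -6 + 2*w)
1/(O(v) + 3046) = 1/((-6 + 2*(-86)) + 3046) = 1/((-6 - 172) + 3046) = 1/(-178 + 3046) = 1/2868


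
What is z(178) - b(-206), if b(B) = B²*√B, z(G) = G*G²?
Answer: 5639752 - 42436*I*√206 ≈ 5.6398e+6 - 6.0907e+5*I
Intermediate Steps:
z(G) = G³
b(B) = B^(5/2)
z(178) - b(-206) = 178³ - (-206)^(5/2) = 5639752 - 42436*I*√206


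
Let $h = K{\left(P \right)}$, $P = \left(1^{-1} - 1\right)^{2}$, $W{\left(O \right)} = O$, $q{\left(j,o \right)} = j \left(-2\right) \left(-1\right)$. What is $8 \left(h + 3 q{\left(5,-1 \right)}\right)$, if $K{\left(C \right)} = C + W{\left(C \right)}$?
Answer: $240$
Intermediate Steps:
$q{\left(j,o \right)} = 2 j$ ($q{\left(j,o \right)} = - 2 j \left(-1\right) = 2 j$)
$P = 0$ ($P = \left(1 - 1\right)^{2} = 0^{2} = 0$)
$K{\left(C \right)} = 2 C$ ($K{\left(C \right)} = C + C = 2 C$)
$h = 0$ ($h = 2 \cdot 0 = 0$)
$8 \left(h + 3 q{\left(5,-1 \right)}\right) = 8 \left(0 + 3 \cdot 2 \cdot 5\right) = 8 \left(0 + 3 \cdot 10\right) = 8 \left(0 + 30\right) = 8 \cdot 30 = 240$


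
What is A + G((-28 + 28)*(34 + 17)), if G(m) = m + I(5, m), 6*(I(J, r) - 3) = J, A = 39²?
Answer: 9149/6 ≈ 1524.8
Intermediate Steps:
A = 1521
I(J, r) = 3 + J/6
G(m) = 23/6 + m (G(m) = m + (3 + (⅙)*5) = m + (3 + ⅚) = m + 23/6 = 23/6 + m)
A + G((-28 + 28)*(34 + 17)) = 1521 + (23/6 + (-28 + 28)*(34 + 17)) = 1521 + (23/6 + 0*51) = 1521 + (23/6 + 0) = 1521 + 23/6 = 9149/6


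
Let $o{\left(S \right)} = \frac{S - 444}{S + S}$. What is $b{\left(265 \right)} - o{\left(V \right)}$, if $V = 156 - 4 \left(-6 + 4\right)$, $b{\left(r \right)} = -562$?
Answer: $- \frac{23007}{41} \approx -561.15$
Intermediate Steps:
$V = 164$ ($V = 156 - 4 \left(-2\right) = 156 - -8 = 156 + 8 = 164$)
$o{\left(S \right)} = \frac{-444 + S}{2 S}$
$b{\left(265 \right)} - o{\left(V \right)} = -562 - \frac{-444 + 164}{2 \cdot 164} = -562 - \frac{1}{2} \cdot \frac{1}{164} \left(-280\right) = -562 - - \frac{35}{41} = -562 + \frac{35}{41} = - \frac{23007}{41}$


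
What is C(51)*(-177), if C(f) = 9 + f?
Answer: -10620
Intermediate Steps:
C(51)*(-177) = (9 + 51)*(-177) = 60*(-177) = -10620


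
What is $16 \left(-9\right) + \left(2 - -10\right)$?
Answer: $-132$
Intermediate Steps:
$16 \left(-9\right) + \left(2 - -10\right) = -144 + \left(2 + 10\right) = -144 + 12 = -132$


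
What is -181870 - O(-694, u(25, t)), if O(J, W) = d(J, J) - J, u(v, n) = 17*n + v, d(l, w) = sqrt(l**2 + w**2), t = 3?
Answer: -182564 - 694*sqrt(2) ≈ -1.8355e+5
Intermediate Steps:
u(v, n) = v + 17*n
O(J, W) = -J + sqrt(2)*sqrt(J**2) (O(J, W) = sqrt(J**2 + J**2) - J = sqrt(2*J**2) - J = sqrt(2)*sqrt(J**2) - J = -J + sqrt(2)*sqrt(J**2))
-181870 - O(-694, u(25, t)) = -181870 - (-1*(-694) + sqrt(2)*sqrt((-694)**2)) = -181870 - (694 + sqrt(2)*sqrt(481636)) = -181870 - (694 + sqrt(2)*694) = -181870 - (694 + 694*sqrt(2)) = -181870 + (-694 - 694*sqrt(2)) = -182564 - 694*sqrt(2)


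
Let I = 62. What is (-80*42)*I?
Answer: -208320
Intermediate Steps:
(-80*42)*I = -80*42*62 = -3360*62 = -208320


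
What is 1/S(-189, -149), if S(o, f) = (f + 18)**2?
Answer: 1/17161 ≈ 5.8272e-5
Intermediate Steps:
S(o, f) = (18 + f)**2
1/S(-189, -149) = 1/((18 - 149)**2) = 1/((-131)**2) = 1/17161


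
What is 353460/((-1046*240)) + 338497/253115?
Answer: -74829017/1059033160 ≈ -0.070658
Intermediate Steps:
353460/((-1046*240)) + 338497/253115 = 353460/(-251040) + 338497*(1/253115) = 353460*(-1/251040) + 338497/253115 = -5891/4184 + 338497/253115 = -74829017/1059033160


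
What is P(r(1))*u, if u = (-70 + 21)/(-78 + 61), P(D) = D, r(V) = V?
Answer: 49/17 ≈ 2.8824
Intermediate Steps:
u = 49/17 (u = -49/(-17) = -49*(-1/17) = 49/17 ≈ 2.8824)
P(r(1))*u = 1*(49/17) = 49/17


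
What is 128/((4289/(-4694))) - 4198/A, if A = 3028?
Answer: -918662259/6493546 ≈ -141.47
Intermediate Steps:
128/((4289/(-4694))) - 4198/A = 128/((4289/(-4694))) - 4198/3028 = 128/((4289*(-1/4694))) - 4198*1/3028 = 128/(-4289/4694) - 2099/1514 = 128*(-4694/4289) - 2099/1514 = -600832/4289 - 2099/1514 = -918662259/6493546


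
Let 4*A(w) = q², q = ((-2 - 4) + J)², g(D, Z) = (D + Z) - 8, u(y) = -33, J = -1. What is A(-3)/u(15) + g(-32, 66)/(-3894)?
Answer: -47237/2596 ≈ -18.196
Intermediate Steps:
g(D, Z) = -8 + D + Z
q = 49 (q = ((-2 - 4) - 1)² = (-6 - 1)² = (-7)² = 49)
A(w) = 2401/4 (A(w) = (¼)*49² = (¼)*2401 = 2401/4)
A(-3)/u(15) + g(-32, 66)/(-3894) = (2401/4)/(-33) + (-8 - 32 + 66)/(-3894) = (2401/4)*(-1/33) + 26*(-1/3894) = -2401/132 - 13/1947 = -47237/2596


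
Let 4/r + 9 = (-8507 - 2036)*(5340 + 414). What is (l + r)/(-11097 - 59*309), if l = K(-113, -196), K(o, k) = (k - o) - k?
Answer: -6855080699/1779166432368 ≈ -0.0038530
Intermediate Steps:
K(o, k) = -o
r = -4/60664431 (r = 4/(-9 + (-8507 - 2036)*(5340 + 414)) = 4/(-9 - 10543*5754) = 4/(-9 - 60664422) = 4/(-60664431) = 4*(-1/60664431) = -4/60664431 ≈ -6.5937e-8)
l = 113 (l = -1*(-113) = 113)
(l + r)/(-11097 - 59*309) = (113 - 4/60664431)/(-11097 - 59*309) = 6855080699/(60664431*(-11097 - 18231)) = (6855080699/60664431)/(-29328) = (6855080699/60664431)*(-1/29328) = -6855080699/1779166432368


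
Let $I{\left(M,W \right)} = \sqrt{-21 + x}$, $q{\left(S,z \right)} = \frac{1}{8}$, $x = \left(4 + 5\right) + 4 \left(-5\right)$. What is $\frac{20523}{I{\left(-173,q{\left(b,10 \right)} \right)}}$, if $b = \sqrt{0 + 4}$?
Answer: $- \frac{20523 i \sqrt{2}}{8} \approx - 3628.0 i$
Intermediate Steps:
$b = 2$ ($b = \sqrt{4} = 2$)
$x = -11$ ($x = 9 - 20 = -11$)
$q{\left(S,z \right)} = \frac{1}{8}$
$I{\left(M,W \right)} = 4 i \sqrt{2}$ ($I{\left(M,W \right)} = \sqrt{-21 - 11} = \sqrt{-32} = 4 i \sqrt{2}$)
$\frac{20523}{I{\left(-173,q{\left(b,10 \right)} \right)}} = \frac{20523}{4 i \sqrt{2}} = 20523 \left(- \frac{i \sqrt{2}}{8}\right) = - \frac{20523 i \sqrt{2}}{8}$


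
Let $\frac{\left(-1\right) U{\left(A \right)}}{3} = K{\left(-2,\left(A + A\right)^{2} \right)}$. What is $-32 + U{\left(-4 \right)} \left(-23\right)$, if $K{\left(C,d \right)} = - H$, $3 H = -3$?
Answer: $37$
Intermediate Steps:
$H = -1$ ($H = \frac{1}{3} \left(-3\right) = -1$)
$K{\left(C,d \right)} = 1$ ($K{\left(C,d \right)} = \left(-1\right) \left(-1\right) = 1$)
$U{\left(A \right)} = -3$ ($U{\left(A \right)} = \left(-3\right) 1 = -3$)
$-32 + U{\left(-4 \right)} \left(-23\right) = -32 - -69 = -32 + 69 = 37$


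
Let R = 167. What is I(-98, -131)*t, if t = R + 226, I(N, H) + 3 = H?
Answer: -52662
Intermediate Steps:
I(N, H) = -3 + H
t = 393 (t = 167 + 226 = 393)
I(-98, -131)*t = (-3 - 131)*393 = -134*393 = -52662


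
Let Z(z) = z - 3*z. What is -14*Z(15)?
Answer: 420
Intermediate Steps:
Z(z) = -2*z
-14*Z(15) = -(-28)*15 = -14*(-30) = 420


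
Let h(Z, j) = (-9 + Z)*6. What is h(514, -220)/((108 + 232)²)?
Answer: 303/11560 ≈ 0.026211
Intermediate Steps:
h(Z, j) = -54 + 6*Z
h(514, -220)/((108 + 232)²) = (-54 + 6*514)/((108 + 232)²) = (-54 + 3084)/(340²) = 3030/115600 = 3030*(1/115600) = 303/11560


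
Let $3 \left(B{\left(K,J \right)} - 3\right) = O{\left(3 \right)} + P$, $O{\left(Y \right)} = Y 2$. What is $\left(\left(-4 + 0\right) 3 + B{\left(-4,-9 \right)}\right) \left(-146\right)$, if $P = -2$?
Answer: $\frac{3358}{3} \approx 1119.3$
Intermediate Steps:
$O{\left(Y \right)} = 2 Y$
$B{\left(K,J \right)} = \frac{13}{3}$ ($B{\left(K,J \right)} = 3 + \frac{2 \cdot 3 - 2}{3} = 3 + \frac{6 - 2}{3} = 3 + \frac{1}{3} \cdot 4 = 3 + \frac{4}{3} = \frac{13}{3}$)
$\left(\left(-4 + 0\right) 3 + B{\left(-4,-9 \right)}\right) \left(-146\right) = \left(\left(-4 + 0\right) 3 + \frac{13}{3}\right) \left(-146\right) = \left(\left(-4\right) 3 + \frac{13}{3}\right) \left(-146\right) = \left(-12 + \frac{13}{3}\right) \left(-146\right) = \left(- \frac{23}{3}\right) \left(-146\right) = \frac{3358}{3}$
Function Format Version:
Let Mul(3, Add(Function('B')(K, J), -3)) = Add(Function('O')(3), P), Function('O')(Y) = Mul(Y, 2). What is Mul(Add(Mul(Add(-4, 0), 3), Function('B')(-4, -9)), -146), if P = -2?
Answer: Rational(3358, 3) ≈ 1119.3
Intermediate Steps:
Function('O')(Y) = Mul(2, Y)
Function('B')(K, J) = Rational(13, 3) (Function('B')(K, J) = Add(3, Mul(Rational(1, 3), Add(Mul(2, 3), -2))) = Add(3, Mul(Rational(1, 3), Add(6, -2))) = Add(3, Mul(Rational(1, 3), 4)) = Add(3, Rational(4, 3)) = Rational(13, 3))
Mul(Add(Mul(Add(-4, 0), 3), Function('B')(-4, -9)), -146) = Mul(Add(Mul(Add(-4, 0), 3), Rational(13, 3)), -146) = Mul(Add(Mul(-4, 3), Rational(13, 3)), -146) = Mul(Add(-12, Rational(13, 3)), -146) = Mul(Rational(-23, 3), -146) = Rational(3358, 3)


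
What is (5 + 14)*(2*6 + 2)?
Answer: 266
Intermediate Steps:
(5 + 14)*(2*6 + 2) = 19*(12 + 2) = 19*14 = 266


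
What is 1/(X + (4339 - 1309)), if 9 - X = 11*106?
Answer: 1/1873 ≈ 0.00053390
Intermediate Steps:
X = -1157 (X = 9 - 11*106 = 9 - 1*1166 = 9 - 1166 = -1157)
1/(X + (4339 - 1309)) = 1/(-1157 + (4339 - 1309)) = 1/(-1157 + 3030) = 1/1873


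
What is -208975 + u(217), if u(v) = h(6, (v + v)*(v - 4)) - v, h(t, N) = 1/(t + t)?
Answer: -2510303/12 ≈ -2.0919e+5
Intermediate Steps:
h(t, N) = 1/(2*t)
u(v) = 1/12 - v (u(v) = (½)/6 - v = (½)*(⅙) - v = 1/12 - v)
-208975 + u(217) = -208975 + (1/12 - 1*217) = -208975 + (1/12 - 217) = -208975 - 2603/12 = -2510303/12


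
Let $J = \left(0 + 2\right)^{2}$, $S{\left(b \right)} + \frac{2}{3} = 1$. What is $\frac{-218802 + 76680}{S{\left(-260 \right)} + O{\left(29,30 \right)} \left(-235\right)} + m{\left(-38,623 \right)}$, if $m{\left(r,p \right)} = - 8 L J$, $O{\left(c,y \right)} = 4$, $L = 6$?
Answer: $- \frac{114882}{2819} \approx -40.753$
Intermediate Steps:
$S{\left(b \right)} = \frac{1}{3}$ ($S{\left(b \right)} = - \frac{2}{3} + 1 = \frac{1}{3}$)
$J = 4$ ($J = 2^{2} = 4$)
$m{\left(r,p \right)} = -192$ ($m{\left(r,p \right)} = \left(-8\right) 6 \cdot 4 = \left(-48\right) 4 = -192$)
$\frac{-218802 + 76680}{S{\left(-260 \right)} + O{\left(29,30 \right)} \left(-235\right)} + m{\left(-38,623 \right)} = \frac{-218802 + 76680}{\frac{1}{3} + 4 \left(-235\right)} - 192 = - \frac{142122}{\frac{1}{3} - 940} - 192 = - \frac{142122}{- \frac{2819}{3}} - 192 = \left(-142122\right) \left(- \frac{3}{2819}\right) - 192 = \frac{426366}{2819} - 192 = - \frac{114882}{2819}$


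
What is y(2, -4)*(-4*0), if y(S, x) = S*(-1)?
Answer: 0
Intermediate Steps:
y(S, x) = -S
y(2, -4)*(-4*0) = (-1*2)*(-4*0) = -2*0 = 0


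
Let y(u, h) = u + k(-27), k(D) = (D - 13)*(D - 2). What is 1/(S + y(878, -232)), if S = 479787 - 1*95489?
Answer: 1/386336 ≈ 2.5884e-6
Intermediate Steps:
k(D) = (-13 + D)*(-2 + D)
y(u, h) = 1160 + u (y(u, h) = u + (26 + (-27)² - 15*(-27)) = u + (26 + 729 + 405) = u + 1160 = 1160 + u)
S = 384298 (S = 479787 - 95489 = 384298)
1/(S + y(878, -232)) = 1/(384298 + (1160 + 878)) = 1/(384298 + 2038) = 1/386336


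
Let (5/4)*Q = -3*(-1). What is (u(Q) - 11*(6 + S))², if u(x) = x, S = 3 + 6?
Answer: 660969/25 ≈ 26439.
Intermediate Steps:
S = 9
Q = 12/5 (Q = 4*(-3*(-1))/5 = (⅘)*3 = 12/5 ≈ 2.4000)
(u(Q) - 11*(6 + S))² = (12/5 - 11*(6 + 9))² = (12/5 - 11*15)² = (12/5 - 165)² = (-813/5)² = 660969/25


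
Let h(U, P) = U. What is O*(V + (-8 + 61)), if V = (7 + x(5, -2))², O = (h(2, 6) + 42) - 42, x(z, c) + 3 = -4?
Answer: 106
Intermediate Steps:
x(z, c) = -7 (x(z, c) = -3 - 4 = -7)
O = 2 (O = (2 + 42) - 42 = 44 - 42 = 2)
V = 0 (V = (7 - 7)² = 0² = 0)
O*(V + (-8 + 61)) = 2*(0 + (-8 + 61)) = 2*(0 + 53) = 2*53 = 106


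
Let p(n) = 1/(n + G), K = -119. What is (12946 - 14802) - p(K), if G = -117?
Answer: -438015/236 ≈ -1856.0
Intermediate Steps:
p(n) = 1/(-117 + n) (p(n) = 1/(n - 117) = 1/(-117 + n))
(12946 - 14802) - p(K) = (12946 - 14802) - 1/(-117 - 119) = -1856 - 1/(-236) = -1856 - 1*(-1/236) = -1856 + 1/236 = -438015/236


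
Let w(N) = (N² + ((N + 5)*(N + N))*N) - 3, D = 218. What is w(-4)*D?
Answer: 9810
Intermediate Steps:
w(N) = -3 + N² + 2*N²*(5 + N) (w(N) = (N² + ((5 + N)*(2*N))*N) - 3 = (N² + (2*N*(5 + N))*N) - 3 = (N² + 2*N²*(5 + N)) - 3 = -3 + N² + 2*N²*(5 + N))
w(-4)*D = (-3 + 2*(-4)³ + 11*(-4)²)*218 = (-3 + 2*(-64) + 11*16)*218 = (-3 - 128 + 176)*218 = 45*218 = 9810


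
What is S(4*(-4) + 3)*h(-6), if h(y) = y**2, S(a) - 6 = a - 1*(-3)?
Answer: -144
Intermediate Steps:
S(a) = 9 + a (S(a) = 6 + (a - 1*(-3)) = 6 + (a + 3) = 6 + (3 + a) = 9 + a)
S(4*(-4) + 3)*h(-6) = (9 + (4*(-4) + 3))*(-6)**2 = (9 + (-16 + 3))*36 = (9 - 13)*36 = -4*36 = -144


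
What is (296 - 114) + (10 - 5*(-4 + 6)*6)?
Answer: 132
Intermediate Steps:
(296 - 114) + (10 - 5*(-4 + 6)*6) = 182 + (10 - 5*2*6) = 182 + (10 - 10*6) = 182 + (10 - 60) = 182 - 50 = 132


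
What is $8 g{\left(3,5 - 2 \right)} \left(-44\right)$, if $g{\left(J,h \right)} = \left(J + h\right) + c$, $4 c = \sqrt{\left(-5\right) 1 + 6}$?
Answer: $-2200$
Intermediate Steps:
$c = \frac{1}{4}$ ($c = \frac{\sqrt{\left(-5\right) 1 + 6}}{4} = \frac{\sqrt{-5 + 6}}{4} = \frac{\sqrt{1}}{4} = \frac{1}{4} \cdot 1 = \frac{1}{4} \approx 0.25$)
$g{\left(J,h \right)} = \frac{1}{4} + J + h$ ($g{\left(J,h \right)} = \left(J + h\right) + \frac{1}{4} = \frac{1}{4} + J + h$)
$8 g{\left(3,5 - 2 \right)} \left(-44\right) = 8 \left(\frac{1}{4} + 3 + \left(5 - 2\right)\right) \left(-44\right) = 8 \left(\frac{1}{4} + 3 + 3\right) \left(-44\right) = 8 \cdot \frac{25}{4} \left(-44\right) = 50 \left(-44\right) = -2200$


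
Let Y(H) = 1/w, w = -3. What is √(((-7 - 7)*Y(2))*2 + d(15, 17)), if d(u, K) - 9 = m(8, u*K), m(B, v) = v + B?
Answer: 2*√633/3 ≈ 16.773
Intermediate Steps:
m(B, v) = B + v
d(u, K) = 17 + K*u (d(u, K) = 9 + (8 + u*K) = 9 + (8 + K*u) = 17 + K*u)
Y(H) = -⅓ (Y(H) = 1/(-3) = -⅓)
√(((-7 - 7)*Y(2))*2 + d(15, 17)) = √(((-7 - 7)*(-⅓))*2 + (17 + 17*15)) = √(-14*(-⅓)*2 + (17 + 255)) = √((14/3)*2 + 272) = √(28/3 + 272) = √(844/3) = 2*√633/3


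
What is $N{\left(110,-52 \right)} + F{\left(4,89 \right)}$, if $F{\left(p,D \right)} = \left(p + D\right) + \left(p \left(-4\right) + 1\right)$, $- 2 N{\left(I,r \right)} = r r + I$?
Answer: $-1329$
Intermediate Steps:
$N{\left(I,r \right)} = - \frac{I}{2} - \frac{r^{2}}{2}$ ($N{\left(I,r \right)} = - \frac{r r + I}{2} = - \frac{r^{2} + I}{2} = - \frac{I + r^{2}}{2} = - \frac{I}{2} - \frac{r^{2}}{2}$)
$F{\left(p,D \right)} = 1 + D - 3 p$ ($F{\left(p,D \right)} = \left(D + p\right) - \left(-1 + 4 p\right) = 1 + D - 3 p$)
$N{\left(110,-52 \right)} + F{\left(4,89 \right)} = \left(\left(- \frac{1}{2}\right) 110 - \frac{\left(-52\right)^{2}}{2}\right) + \left(1 + 89 - 12\right) = \left(-55 - 1352\right) + \left(1 + 89 - 12\right) = \left(-55 - 1352\right) + 78 = -1407 + 78 = -1329$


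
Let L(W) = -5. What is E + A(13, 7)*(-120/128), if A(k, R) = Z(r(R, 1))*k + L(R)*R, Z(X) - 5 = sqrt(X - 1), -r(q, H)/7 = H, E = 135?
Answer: 855/8 - 195*I*sqrt(2)/8 ≈ 106.88 - 34.471*I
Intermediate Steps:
r(q, H) = -7*H
Z(X) = 5 + sqrt(-1 + X) (Z(X) = 5 + sqrt(X - 1) = 5 + sqrt(-1 + X))
A(k, R) = -5*R + k*(5 + 2*I*sqrt(2)) (A(k, R) = (5 + sqrt(-1 - 7*1))*k - 5*R = (5 + sqrt(-1 - 7))*k - 5*R = (5 + sqrt(-8))*k - 5*R = (5 + 2*I*sqrt(2))*k - 5*R = k*(5 + 2*I*sqrt(2)) - 5*R = -5*R + k*(5 + 2*I*sqrt(2)))
E + A(13, 7)*(-120/128) = 135 + (-5*7 + 13*(5 + 2*I*sqrt(2)))*(-120/128) = 135 + (-35 + (65 + 26*I*sqrt(2)))*(-120*1/128) = 135 + (30 + 26*I*sqrt(2))*(-15/16) = 135 + (-225/8 - 195*I*sqrt(2)/8) = 855/8 - 195*I*sqrt(2)/8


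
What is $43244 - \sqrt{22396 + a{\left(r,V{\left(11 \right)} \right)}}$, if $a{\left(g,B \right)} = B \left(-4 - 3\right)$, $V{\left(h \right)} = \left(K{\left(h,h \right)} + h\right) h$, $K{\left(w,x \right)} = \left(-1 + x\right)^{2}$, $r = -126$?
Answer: $43244 - \sqrt{13849} \approx 43126.0$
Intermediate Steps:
$V{\left(h \right)} = h \left(h + \left(-1 + h\right)^{2}\right)$ ($V{\left(h \right)} = \left(\left(-1 + h\right)^{2} + h\right) h = \left(h + \left(-1 + h\right)^{2}\right) h = h \left(h + \left(-1 + h\right)^{2}\right)$)
$a{\left(g,B \right)} = - 7 B$ ($a{\left(g,B \right)} = B \left(-7\right) = - 7 B$)
$43244 - \sqrt{22396 + a{\left(r,V{\left(11 \right)} \right)}} = 43244 - \sqrt{22396 - 7 \cdot 11 \left(11 + \left(-1 + 11\right)^{2}\right)} = 43244 - \sqrt{22396 - 7 \cdot 11 \left(11 + 10^{2}\right)} = 43244 - \sqrt{22396 - 7 \cdot 11 \left(11 + 100\right)} = 43244 - \sqrt{22396 - 7 \cdot 11 \cdot 111} = 43244 - \sqrt{22396 - 8547} = 43244 - \sqrt{13849}$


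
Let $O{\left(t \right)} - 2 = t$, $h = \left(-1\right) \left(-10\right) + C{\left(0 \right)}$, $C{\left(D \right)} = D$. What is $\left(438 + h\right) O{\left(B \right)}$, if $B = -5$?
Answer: $-1344$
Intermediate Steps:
$h = 10$ ($h = \left(-1\right) \left(-10\right) + 0 = 10 + 0 = 10$)
$O{\left(t \right)} = 2 + t$
$\left(438 + h\right) O{\left(B \right)} = \left(438 + 10\right) \left(2 - 5\right) = 448 \left(-3\right) = -1344$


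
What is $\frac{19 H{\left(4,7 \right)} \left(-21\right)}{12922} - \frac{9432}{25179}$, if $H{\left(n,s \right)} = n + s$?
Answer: $- \frac{11066235}{15493478} \approx -0.71425$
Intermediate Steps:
$\frac{19 H{\left(4,7 \right)} \left(-21\right)}{12922} - \frac{9432}{25179} = \frac{19 \left(4 + 7\right) \left(-21\right)}{12922} - \frac{9432}{25179} = 19 \cdot 11 \left(-21\right) \frac{1}{12922} - \frac{3144}{8393} = 209 \left(-21\right) \frac{1}{12922} - \frac{3144}{8393} = \left(-4389\right) \frac{1}{12922} - \frac{3144}{8393} = - \frac{627}{1846} - \frac{3144}{8393} = - \frac{11066235}{15493478}$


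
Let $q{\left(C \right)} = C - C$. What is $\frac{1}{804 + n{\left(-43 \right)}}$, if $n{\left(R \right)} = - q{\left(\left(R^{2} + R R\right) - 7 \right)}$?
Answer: $\frac{1}{804} \approx 0.0012438$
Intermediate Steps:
$q{\left(C \right)} = 0$
$n{\left(R \right)} = 0$ ($n{\left(R \right)} = \left(-1\right) 0 = 0$)
$\frac{1}{804 + n{\left(-43 \right)}} = \frac{1}{804 + 0} = \frac{1}{804}$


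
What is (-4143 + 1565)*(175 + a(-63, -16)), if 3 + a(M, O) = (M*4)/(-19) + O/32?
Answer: -9050069/19 ≈ -4.7632e+5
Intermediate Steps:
a(M, O) = -3 - 4*M/19 + O/32 (a(M, O) = -3 + ((M*4)/(-19) + O/32) = -3 + ((4*M)*(-1/19) + O*(1/32)) = -3 + (-4*M/19 + O/32) = -3 - 4*M/19 + O/32)
(-4143 + 1565)*(175 + a(-63, -16)) = (-4143 + 1565)*(175 + (-3 - 4/19*(-63) + (1/32)*(-16))) = -2578*(175 + (-3 + 252/19 - 1/2)) = -2578*(175 + 371/38) = -2578*7021/38 = -9050069/19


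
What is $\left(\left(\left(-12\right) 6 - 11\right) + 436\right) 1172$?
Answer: $413716$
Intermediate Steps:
$\left(\left(\left(-12\right) 6 - 11\right) + 436\right) 1172 = \left(\left(-72 - 11\right) + 436\right) 1172 = \left(-83 + 436\right) 1172 = 353 \cdot 1172 = 413716$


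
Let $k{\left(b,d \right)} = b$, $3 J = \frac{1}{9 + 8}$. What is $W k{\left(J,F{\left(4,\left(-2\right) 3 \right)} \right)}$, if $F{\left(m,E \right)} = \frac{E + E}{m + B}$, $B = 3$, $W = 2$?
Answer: $\frac{2}{51} \approx 0.039216$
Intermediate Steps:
$J = \frac{1}{51}$ ($J = \frac{1}{3 \left(9 + 8\right)} = \frac{1}{3 \cdot 17} = \frac{1}{3} \cdot \frac{1}{17} = \frac{1}{51} \approx 0.019608$)
$F{\left(m,E \right)} = \frac{2 E}{3 + m}$ ($F{\left(m,E \right)} = \frac{E + E}{m + 3} = \frac{2 E}{3 + m}$)
$W k{\left(J,F{\left(4,\left(-2\right) 3 \right)} \right)} = 2 \cdot \frac{1}{51} = \frac{2}{51}$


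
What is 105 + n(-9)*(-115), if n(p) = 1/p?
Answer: 1060/9 ≈ 117.78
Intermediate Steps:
105 + n(-9)*(-115) = 105 - 115/(-9) = 105 - ⅑*(-115) = 105 + 115/9 = 1060/9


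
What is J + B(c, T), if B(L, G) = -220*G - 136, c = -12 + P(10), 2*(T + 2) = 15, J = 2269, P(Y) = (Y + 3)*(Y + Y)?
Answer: 923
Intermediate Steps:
P(Y) = 2*Y*(3 + Y) (P(Y) = (3 + Y)*(2*Y) = 2*Y*(3 + Y))
T = 11/2 (T = -2 + (½)*15 = -2 + 15/2 = 11/2 ≈ 5.5000)
c = 248 (c = -12 + 2*10*(3 + 10) = -12 + 2*10*13 = -12 + 260 = 248)
B(L, G) = -136 - 220*G
J + B(c, T) = 2269 + (-136 - 220*11/2) = 2269 + (-136 - 1210) = 2269 - 1346 = 923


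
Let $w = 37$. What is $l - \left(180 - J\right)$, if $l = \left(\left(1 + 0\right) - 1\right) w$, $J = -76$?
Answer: $-256$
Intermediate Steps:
$l = 0$ ($l = \left(\left(1 + 0\right) - 1\right) 37 = \left(1 - 1\right) 37 = 0 \cdot 37 = 0$)
$l - \left(180 - J\right) = 0 - \left(180 - -76\right) = 0 - \left(180 + 76\right) = 0 - 256 = -256$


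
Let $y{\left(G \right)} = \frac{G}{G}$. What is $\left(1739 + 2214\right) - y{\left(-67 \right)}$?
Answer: $3952$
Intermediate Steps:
$y{\left(G \right)} = 1$
$\left(1739 + 2214\right) - y{\left(-67 \right)} = \left(1739 + 2214\right) - 1 = 3953 - 1 = 3952$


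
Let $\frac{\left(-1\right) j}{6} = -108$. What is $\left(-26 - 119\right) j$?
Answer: $-93960$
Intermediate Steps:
$j = 648$ ($j = \left(-6\right) \left(-108\right) = 648$)
$\left(-26 - 119\right) j = \left(-26 - 119\right) 648 = \left(-145\right) 648 = -93960$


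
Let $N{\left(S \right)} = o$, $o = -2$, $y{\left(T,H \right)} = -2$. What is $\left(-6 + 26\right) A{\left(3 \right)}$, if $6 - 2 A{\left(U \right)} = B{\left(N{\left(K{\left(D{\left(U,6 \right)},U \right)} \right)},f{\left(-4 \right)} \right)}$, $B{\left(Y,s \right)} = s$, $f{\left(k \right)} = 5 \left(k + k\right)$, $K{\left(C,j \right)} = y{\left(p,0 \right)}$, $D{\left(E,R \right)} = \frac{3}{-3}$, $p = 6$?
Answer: $460$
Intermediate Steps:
$D{\left(E,R \right)} = -1$ ($D{\left(E,R \right)} = 3 \left(- \frac{1}{3}\right) = -1$)
$K{\left(C,j \right)} = -2$
$N{\left(S \right)} = -2$
$f{\left(k \right)} = 10 k$ ($f{\left(k \right)} = 5 \cdot 2 k = 10 k$)
$A{\left(U \right)} = 23$ ($A{\left(U \right)} = 3 - \frac{10 \left(-4\right)}{2} = 3 - -20 = 3 + 20 = 23$)
$\left(-6 + 26\right) A{\left(3 \right)} = \left(-6 + 26\right) 23 = 20 \cdot 23 = 460$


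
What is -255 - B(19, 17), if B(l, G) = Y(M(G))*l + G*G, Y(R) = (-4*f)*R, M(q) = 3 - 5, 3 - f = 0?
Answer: -1000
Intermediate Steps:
f = 3 (f = 3 - 1*0 = 3 + 0 = 3)
M(q) = -2
Y(R) = -12*R (Y(R) = (-4*3)*R = -12*R)
B(l, G) = G² + 24*l (B(l, G) = (-12*(-2))*l + G*G = 24*l + G² = G² + 24*l)
-255 - B(19, 17) = -255 - (17² + 24*19) = -255 - (289 + 456) = -255 - 1*745 = -255 - 745 = -1000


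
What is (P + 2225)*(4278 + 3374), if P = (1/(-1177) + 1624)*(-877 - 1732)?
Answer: -38140218637496/1177 ≈ -3.2405e+10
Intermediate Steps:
P = -4986965223/1177 (P = (-1/1177 + 1624)*(-2609) = (1911447/1177)*(-2609) = -4986965223/1177 ≈ -4.2370e+6)
(P + 2225)*(4278 + 3374) = (-4986965223/1177 + 2225)*(4278 + 3374) = -4984346398/1177*7652 = -38140218637496/1177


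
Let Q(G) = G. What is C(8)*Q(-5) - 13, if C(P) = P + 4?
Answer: -73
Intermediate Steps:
C(P) = 4 + P
C(8)*Q(-5) - 13 = (4 + 8)*(-5) - 13 = 12*(-5) - 13 = -60 - 13 = -73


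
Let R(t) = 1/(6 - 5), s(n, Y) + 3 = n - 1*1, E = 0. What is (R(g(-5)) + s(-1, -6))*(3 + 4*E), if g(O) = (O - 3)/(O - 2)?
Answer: -12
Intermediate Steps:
g(O) = (-3 + O)/(-2 + O)
s(n, Y) = -4 + n (s(n, Y) = -3 + (n - 1*1) = -3 + (n - 1) = -3 + (-1 + n) = -4 + n)
R(t) = 1 (R(t) = 1/1 = 1)
(R(g(-5)) + s(-1, -6))*(3 + 4*E) = (1 + (-4 - 1))*(3 + 4*0) = (1 - 5)*(3 + 0) = -4*3 = -12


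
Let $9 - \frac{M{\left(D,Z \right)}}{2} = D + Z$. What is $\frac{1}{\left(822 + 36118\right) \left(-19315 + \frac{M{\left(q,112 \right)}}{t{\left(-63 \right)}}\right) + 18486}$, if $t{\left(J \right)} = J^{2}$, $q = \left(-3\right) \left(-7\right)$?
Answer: $- \frac{3969}{2831801811086} \approx -1.4016 \cdot 10^{-9}$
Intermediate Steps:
$q = 21$
$M{\left(D,Z \right)} = 18 - 2 D - 2 Z$ ($M{\left(D,Z \right)} = 18 - 2 \left(D + Z\right) = 18 - \left(2 D + 2 Z\right) = 18 - 2 D - 2 Z$)
$\frac{1}{\left(822 + 36118\right) \left(-19315 + \frac{M{\left(q,112 \right)}}{t{\left(-63 \right)}}\right) + 18486} = \frac{1}{\left(822 + 36118\right) \left(-19315 + \frac{18 - 42 - 224}{\left(-63\right)^{2}}\right) + 18486} = \frac{1}{36940 \left(-19315 + \frac{18 - 42 - 224}{3969}\right) + 18486} = \frac{1}{36940 \left(-19315 - \frac{248}{3969}\right) + 18486} = \frac{1}{36940 \left(- \frac{76661483}{3969}\right) + 18486} = \frac{1}{- \frac{2831875182020}{3969} + 18486} = \frac{1}{- \frac{2831801811086}{3969}} = - \frac{3969}{2831801811086}$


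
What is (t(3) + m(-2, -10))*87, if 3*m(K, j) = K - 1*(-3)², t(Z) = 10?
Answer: 551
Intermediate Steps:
m(K, j) = -3 + K/3 (m(K, j) = (K - 1*(-3)²)/3 = (K - 1*9)/3 = (K - 9)/3 = (-9 + K)/3 = -3 + K/3)
(t(3) + m(-2, -10))*87 = (10 + (-3 + (⅓)*(-2)))*87 = (10 + (-3 - ⅔))*87 = (10 - 11/3)*87 = (19/3)*87 = 551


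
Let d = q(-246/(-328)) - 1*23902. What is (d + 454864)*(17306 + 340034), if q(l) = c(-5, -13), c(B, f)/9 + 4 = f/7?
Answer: 1077867869100/7 ≈ 1.5398e+11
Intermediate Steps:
c(B, f) = -36 + 9*f/7 (c(B, f) = -36 + 9*(f/7) = -36 + 9*f/7)
q(l) = -369/7 (q(l) = -36 + (9/7)*(-13) = -36 - 117/7 = -369/7)
d = -167683/7 (d = -369/7 - 1*23902 = -369/7 - 23902 = -167683/7 ≈ -23955.)
(d + 454864)*(17306 + 340034) = (-167683/7 + 454864)*(17306 + 340034) = (3016365/7)*357340 = 1077867869100/7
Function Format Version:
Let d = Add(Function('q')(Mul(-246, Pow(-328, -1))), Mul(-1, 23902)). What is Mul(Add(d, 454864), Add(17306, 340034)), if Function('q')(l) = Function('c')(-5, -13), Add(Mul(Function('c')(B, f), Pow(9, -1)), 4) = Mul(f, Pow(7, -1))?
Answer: Rational(1077867869100, 7) ≈ 1.5398e+11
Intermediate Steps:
Function('c')(B, f) = Add(-36, Mul(Rational(9, 7), f)) (Function('c')(B, f) = Add(-36, Mul(9, Mul(f, Pow(7, -1)))) = Add(-36, Mul(9, Mul(f, Rational(1, 7)))) = Add(-36, Mul(9, Mul(Rational(1, 7), f))) = Add(-36, Mul(Rational(9, 7), f)))
Function('q')(l) = Rational(-369, 7) (Function('q')(l) = Add(-36, Mul(Rational(9, 7), -13)) = Add(-36, Rational(-117, 7)) = Rational(-369, 7))
d = Rational(-167683, 7) (d = Add(Rational(-369, 7), Mul(-1, 23902)) = Add(Rational(-369, 7), -23902) = Rational(-167683, 7) ≈ -23955.)
Mul(Add(d, 454864), Add(17306, 340034)) = Mul(Add(Rational(-167683, 7), 454864), Add(17306, 340034)) = Mul(Rational(3016365, 7), 357340) = Rational(1077867869100, 7)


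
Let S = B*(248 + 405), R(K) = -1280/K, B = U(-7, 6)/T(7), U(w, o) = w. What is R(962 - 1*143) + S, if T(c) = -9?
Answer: 138227/273 ≈ 506.33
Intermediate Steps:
B = 7/9 (B = -7/(-9) = -7*(-1/9) = 7/9 ≈ 0.77778)
S = 4571/9 (S = 7*(248 + 405)/9 = (7/9)*653 = 4571/9 ≈ 507.89)
R(962 - 1*143) + S = -1280/(962 - 1*143) + 4571/9 = -1280/(962 - 143) + 4571/9 = -1280/819 + 4571/9 = 138227/273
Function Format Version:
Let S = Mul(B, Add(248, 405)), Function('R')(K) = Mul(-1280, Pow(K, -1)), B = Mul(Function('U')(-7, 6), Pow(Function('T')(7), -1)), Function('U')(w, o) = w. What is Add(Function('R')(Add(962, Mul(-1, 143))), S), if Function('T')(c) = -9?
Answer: Rational(138227, 273) ≈ 506.33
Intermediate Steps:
B = Rational(7, 9) (B = Mul(-7, Pow(-9, -1)) = Mul(-7, Rational(-1, 9)) = Rational(7, 9) ≈ 0.77778)
S = Rational(4571, 9) (S = Mul(Rational(7, 9), Add(248, 405)) = Mul(Rational(7, 9), 653) = Rational(4571, 9) ≈ 507.89)
Add(Function('R')(Add(962, Mul(-1, 143))), S) = Add(Mul(-1280, Pow(Add(962, Mul(-1, 143)), -1)), Rational(4571, 9)) = Add(Mul(-1280, Pow(Add(962, -143), -1)), Rational(4571, 9)) = Add(Mul(-1280, Pow(819, -1)), Rational(4571, 9)) = Add(Mul(-1280, Rational(1, 819)), Rational(4571, 9)) = Add(Rational(-1280, 819), Rational(4571, 9)) = Rational(138227, 273)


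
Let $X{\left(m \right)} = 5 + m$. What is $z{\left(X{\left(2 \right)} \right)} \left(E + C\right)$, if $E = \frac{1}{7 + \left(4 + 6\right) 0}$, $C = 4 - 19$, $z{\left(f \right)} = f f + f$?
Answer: $-832$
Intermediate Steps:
$z{\left(f \right)} = f + f^{2}$ ($z{\left(f \right)} = f^{2} + f = f + f^{2}$)
$C = -15$ ($C = 4 - 19 = -15$)
$E = \frac{1}{7}$ ($E = \frac{1}{7 + 10 \cdot 0} = \frac{1}{7 + 0} = \frac{1}{7} \approx 0.14286$)
$z{\left(X{\left(2 \right)} \right)} \left(E + C\right) = \left(5 + 2\right) \left(1 + \left(5 + 2\right)\right) \left(\frac{1}{7} - 15\right) = 7 \left(1 + 7\right) \left(- \frac{104}{7}\right) = 7 \cdot 8 \left(- \frac{104}{7}\right) = 56 \left(- \frac{104}{7}\right) = -832$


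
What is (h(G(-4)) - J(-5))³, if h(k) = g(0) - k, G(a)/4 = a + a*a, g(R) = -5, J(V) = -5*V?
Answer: -474552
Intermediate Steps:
G(a) = 4*a + 4*a² (G(a) = 4*(a + a*a) = 4*(a + a²) = 4*a + 4*a²)
h(k) = -5 - k
(h(G(-4)) - J(-5))³ = ((-5 - 4*(-4)*(1 - 4)) - (-5)*(-5))³ = ((-5 - 4*(-4)*(-3)) - 1*25)³ = ((-5 - 1*48) - 25)³ = ((-5 - 48) - 25)³ = (-53 - 25)³ = (-78)³ = -474552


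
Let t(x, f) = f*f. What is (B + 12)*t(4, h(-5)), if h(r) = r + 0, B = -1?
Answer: 275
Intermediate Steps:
h(r) = r
t(x, f) = f²
(B + 12)*t(4, h(-5)) = (-1 + 12)*(-5)² = 11*25 = 275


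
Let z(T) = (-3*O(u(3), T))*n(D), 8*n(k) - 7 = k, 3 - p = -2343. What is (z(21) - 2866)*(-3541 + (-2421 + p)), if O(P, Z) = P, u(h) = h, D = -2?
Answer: 10383796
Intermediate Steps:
p = 2346 (p = 3 - 1*(-2343) = 3 + 2343 = 2346)
n(k) = 7/8 + k/8
z(T) = -45/8 (z(T) = (-3*3)*(7/8 + (⅛)*(-2)) = -9*(7/8 - ¼) = -9*5/8 = -45/8)
(z(21) - 2866)*(-3541 + (-2421 + p)) = (-45/8 - 2866)*(-3541 + (-2421 + 2346)) = -22973*(-3541 - 75)/8 = -22973/8*(-3616) = 10383796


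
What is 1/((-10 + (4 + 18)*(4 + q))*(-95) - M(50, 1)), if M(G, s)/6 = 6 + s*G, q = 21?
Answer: -1/51636 ≈ -1.9366e-5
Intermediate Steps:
M(G, s) = 36 + 6*G*s (M(G, s) = 6*(6 + s*G) = 6*(6 + G*s) = 36 + 6*G*s)
1/((-10 + (4 + 18)*(4 + q))*(-95) - M(50, 1)) = 1/((-10 + (4 + 18)*(4 + 21))*(-95) - (36 + 6*50*1)) = 1/((-10 + 22*25)*(-95) - (36 + 300)) = 1/((-10 + 550)*(-95) - 1*336) = 1/(540*(-95) - 336) = 1/(-51300 - 336) = 1/(-51636) = -1/51636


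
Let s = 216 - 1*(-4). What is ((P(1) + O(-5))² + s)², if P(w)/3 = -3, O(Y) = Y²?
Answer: 226576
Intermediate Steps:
P(w) = -9 (P(w) = 3*(-3) = -9)
s = 220 (s = 216 + 4 = 220)
((P(1) + O(-5))² + s)² = ((-9 + (-5)²)² + 220)² = ((-9 + 25)² + 220)² = (16² + 220)² = (256 + 220)² = 476² = 226576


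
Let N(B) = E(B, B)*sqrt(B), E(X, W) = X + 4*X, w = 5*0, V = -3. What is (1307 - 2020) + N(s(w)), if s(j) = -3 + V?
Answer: -713 - 30*I*sqrt(6) ≈ -713.0 - 73.485*I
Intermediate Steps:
w = 0
E(X, W) = 5*X
s(j) = -6 (s(j) = -3 - 3 = -6)
N(B) = 5*B**(3/2) (N(B) = (5*B)*sqrt(B) = 5*B**(3/2))
(1307 - 2020) + N(s(w)) = (1307 - 2020) + 5*(-6)**(3/2) = -713 + 5*(-6*I*sqrt(6)) = -713 - 30*I*sqrt(6)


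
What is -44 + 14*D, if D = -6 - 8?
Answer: -240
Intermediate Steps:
D = -14
-44 + 14*D = -44 + 14*(-14) = -44 - 196 = -240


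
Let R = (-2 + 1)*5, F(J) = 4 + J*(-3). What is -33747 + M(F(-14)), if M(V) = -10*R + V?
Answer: -33651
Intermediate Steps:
F(J) = 4 - 3*J
R = -5 (R = -1*5 = -5)
M(V) = 50 + V (M(V) = -10*(-5) + V = 50 + V)
-33747 + M(F(-14)) = -33747 + (50 + (4 - 3*(-14))) = -33747 + (50 + (4 + 42)) = -33747 + (50 + 46) = -33747 + 96 = -33651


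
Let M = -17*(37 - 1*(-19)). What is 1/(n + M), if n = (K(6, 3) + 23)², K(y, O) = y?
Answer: -1/111 ≈ -0.0090090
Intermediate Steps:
n = 841 (n = (6 + 23)² = 29² = 841)
M = -952 (M = -17*(37 + 19) = -17*56 = -952)
1/(n + M) = 1/(841 - 952) = 1/(-111) = -1/111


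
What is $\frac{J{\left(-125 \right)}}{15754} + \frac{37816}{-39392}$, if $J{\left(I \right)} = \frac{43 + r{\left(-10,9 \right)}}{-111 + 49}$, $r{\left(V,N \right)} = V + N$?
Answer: $- \frac{1154323651}{1202376788} \approx -0.96004$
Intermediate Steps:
$r{\left(V,N \right)} = N + V$
$J{\left(I \right)} = - \frac{21}{31}$ ($J{\left(I \right)} = \frac{43 + \left(9 - 10\right)}{-111 + 49} = \frac{43 - 1}{-62} = 42 \left(- \frac{1}{62}\right) = - \frac{21}{31}$)
$\frac{J{\left(-125 \right)}}{15754} + \frac{37816}{-39392} = - \frac{21}{31 \cdot 15754} + \frac{37816}{-39392} = \left(- \frac{21}{31}\right) \frac{1}{15754} + 37816 \left(- \frac{1}{39392}\right) = - \frac{21}{488374} - \frac{4727}{4924} = - \frac{1154323651}{1202376788}$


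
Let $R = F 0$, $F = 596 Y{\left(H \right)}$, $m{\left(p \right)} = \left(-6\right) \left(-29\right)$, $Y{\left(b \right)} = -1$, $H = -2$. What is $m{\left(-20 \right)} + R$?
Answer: $174$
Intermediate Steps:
$m{\left(p \right)} = 174$
$F = -596$ ($F = 596 \left(-1\right) = -596$)
$R = 0$ ($R = \left(-596\right) 0 = 0$)
$m{\left(-20 \right)} + R = 174 + 0 = 174$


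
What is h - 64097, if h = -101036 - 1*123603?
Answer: -288736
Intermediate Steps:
h = -224639 (h = -101036 - 123603 = -224639)
h - 64097 = -224639 - 64097 = -288736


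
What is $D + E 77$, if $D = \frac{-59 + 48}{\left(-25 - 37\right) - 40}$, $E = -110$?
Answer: $- \frac{863929}{102} \approx -8469.9$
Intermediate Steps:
$D = \frac{11}{102}$ ($D = - \frac{11}{-62 - 40} = - \frac{11}{-102} = \left(-11\right) \left(- \frac{1}{102}\right) = \frac{11}{102} \approx 0.10784$)
$D + E 77 = \frac{11}{102} - 8470 = - \frac{863929}{102}$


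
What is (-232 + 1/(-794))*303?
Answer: -55815327/794 ≈ -70296.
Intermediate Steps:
(-232 + 1/(-794))*303 = (-232 - 1/794)*303 = -184209/794*303 = -55815327/794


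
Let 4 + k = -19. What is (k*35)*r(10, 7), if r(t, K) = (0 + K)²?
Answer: -39445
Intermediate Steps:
k = -23 (k = -4 - 19 = -23)
r(t, K) = K²
(k*35)*r(10, 7) = -23*35*7² = -805*49 = -39445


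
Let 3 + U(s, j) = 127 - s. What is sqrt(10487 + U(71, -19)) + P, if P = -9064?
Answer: -9064 + 2*sqrt(2635) ≈ -8961.3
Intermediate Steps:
U(s, j) = 124 - s (U(s, j) = -3 + (127 - s) = 124 - s)
sqrt(10487 + U(71, -19)) + P = sqrt(10487 + (124 - 1*71)) - 9064 = sqrt(10487 + (124 - 71)) - 9064 = sqrt(10487 + 53) - 9064 = sqrt(10540) - 9064 = 2*sqrt(2635) - 9064 = -9064 + 2*sqrt(2635)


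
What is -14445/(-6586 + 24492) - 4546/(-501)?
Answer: 74163731/8970906 ≈ 8.2671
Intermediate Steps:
-14445/(-6586 + 24492) - 4546/(-501) = -14445/17906 - 4546*(-1/501) = -14445*1/17906 + 4546/501 = -14445/17906 + 4546/501 = 74163731/8970906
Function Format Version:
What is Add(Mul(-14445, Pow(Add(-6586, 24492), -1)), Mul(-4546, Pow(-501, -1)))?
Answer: Rational(74163731, 8970906) ≈ 8.2671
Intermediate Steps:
Add(Mul(-14445, Pow(Add(-6586, 24492), -1)), Mul(-4546, Pow(-501, -1))) = Add(Mul(-14445, Pow(17906, -1)), Mul(-4546, Rational(-1, 501))) = Add(Mul(-14445, Rational(1, 17906)), Rational(4546, 501)) = Add(Rational(-14445, 17906), Rational(4546, 501)) = Rational(74163731, 8970906)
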